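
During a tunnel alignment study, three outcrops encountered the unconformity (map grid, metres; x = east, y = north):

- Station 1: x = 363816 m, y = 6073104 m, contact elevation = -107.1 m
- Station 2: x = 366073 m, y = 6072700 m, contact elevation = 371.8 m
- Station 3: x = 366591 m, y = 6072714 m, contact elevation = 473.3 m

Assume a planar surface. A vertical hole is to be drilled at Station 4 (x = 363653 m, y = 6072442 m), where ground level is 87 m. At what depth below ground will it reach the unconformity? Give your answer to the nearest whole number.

174 m

Let the plane be z = a·x + b·y + c.
Station 2−Station 1: 2257a − 404b = 478.9;  Station 3−Station 1: 2775a − 390b = 580.4.
Solving gives a = 0.19807614, b = −0.07881720.
Then c = -107.1 − a·363816 − b·6073104 = 406494.71.
At (363653, 6072442): z_contact = 72031.0 − 478612.9 + 406494.71 = -87.2 m.
Depth below ground = 87 − (-87.2) = 174 m.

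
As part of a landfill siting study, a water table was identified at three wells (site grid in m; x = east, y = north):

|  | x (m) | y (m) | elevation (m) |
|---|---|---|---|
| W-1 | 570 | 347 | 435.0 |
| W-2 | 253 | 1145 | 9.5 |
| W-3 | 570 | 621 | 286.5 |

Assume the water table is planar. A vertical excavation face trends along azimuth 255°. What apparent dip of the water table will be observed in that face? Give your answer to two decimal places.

Two edge vectors: W-1→W-2 = (-317, 798, -425.5), W-1→W-3 = (0, 274, -148.5).
Normal n = (W-1→W-2) × (W-1→W-3) = (-1916, -47074.5, -86858).
So ∂z/∂x = −n_x/n_z = −0.02206 and ∂z/∂y = −n_y/n_z = −0.54197.
Unit vector along 255° is (sin 255°, cos 255°) = (-0.9659, -0.2588).
Slope in that direction = a·(-0.9659) + b·(-0.2588) = 0.16158.
Apparent dip = arctan|0.16158| = 9.18° (true dip is 28.5°, so apparent ≤ true as expected).

9.18°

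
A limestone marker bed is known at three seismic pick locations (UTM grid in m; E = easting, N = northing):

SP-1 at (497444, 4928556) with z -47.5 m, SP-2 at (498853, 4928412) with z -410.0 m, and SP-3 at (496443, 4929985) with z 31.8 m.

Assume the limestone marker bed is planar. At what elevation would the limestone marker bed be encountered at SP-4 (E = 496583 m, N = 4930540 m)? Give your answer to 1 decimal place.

-80.7 m

Two edge vectors: SP-1→SP-2 = (1409, -144, -362.5), SP-1→SP-3 = (-1001, 1429, 79.3).
Normal n = (SP-1→SP-2) × (SP-1→SP-3) = (506593.3, 251128.8, 1869317).
So ∂z/∂E = −n_x/n_z = −0.271004490 and ∂z/∂N = −n_y/n_z = −0.134342543.
Intercept c from SP-1: -47.5 + 134809.56 + 662114.75 = 796876.81.
At (496583, 4930540): z = −134576.2 − 662381.3 + 796876.81 = -80.7 m.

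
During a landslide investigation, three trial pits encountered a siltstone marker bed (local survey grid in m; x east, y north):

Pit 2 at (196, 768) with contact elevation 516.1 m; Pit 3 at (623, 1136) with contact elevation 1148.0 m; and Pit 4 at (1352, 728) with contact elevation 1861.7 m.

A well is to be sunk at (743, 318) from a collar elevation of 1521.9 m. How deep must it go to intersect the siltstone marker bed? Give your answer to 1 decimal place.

521.0 m

Two edge vectors: Pit 2→Pit 3 = (427, 368, 631.9), Pit 2→Pit 4 = (1156, -40, 1345.6).
Normal n = (Pit 2→Pit 3) × (Pit 2→Pit 4) = (520456.8, 155905.2, -442488).
So ∂z/∂x = −n_x/n_z = 1.176205 and ∂z/∂y = −n_y/n_z = 0.352338.
Intercept c from Pit 2: 516.1 − 230.54 − 270.60 = 14.97.
At (743, 318): z_contact = 873.92 + 112.04 + 14.97 = 1000.93 m.
Depth below ground = 1521.9 − 1000.93 = 521.0 m.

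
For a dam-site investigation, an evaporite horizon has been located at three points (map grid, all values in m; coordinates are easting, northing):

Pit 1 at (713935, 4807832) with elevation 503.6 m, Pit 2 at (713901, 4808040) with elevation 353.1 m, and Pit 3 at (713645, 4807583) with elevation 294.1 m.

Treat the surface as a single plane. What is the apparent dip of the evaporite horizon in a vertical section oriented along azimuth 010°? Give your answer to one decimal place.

Let the plane be z = a·easting + b·northing + c.
Pit 2−Pit 1: −34a + 208b = −150.5;  Pit 3−Pit 1: −290a − 249b = −209.5.
Solving gives a = 1.17830, b = −0.53095.
Unit vector along 010° is (sin 10°, cos 10°) = (0.1736, 0.9848).
Slope in that direction = a·(0.1736) + b·(0.9848) = −0.31828.
Apparent dip = arctan|0.31828| = 17.7° (true dip is 52.3°, so apparent ≤ true as expected).

17.7°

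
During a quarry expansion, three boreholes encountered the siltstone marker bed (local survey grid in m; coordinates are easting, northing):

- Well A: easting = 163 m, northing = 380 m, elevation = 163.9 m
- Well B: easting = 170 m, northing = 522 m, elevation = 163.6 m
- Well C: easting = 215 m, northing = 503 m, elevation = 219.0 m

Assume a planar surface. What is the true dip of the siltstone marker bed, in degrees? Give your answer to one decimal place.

Let the plane be z = a·easting + b·northing + c.
Well B−Well A: 7a + 142b = −0.3;  Well C−Well A: 52a + 123b = 55.1.
Solving gives a = 1.20514, b = −0.06152.
Gradient magnitude |∇z| = √(a² + b²) = √(1.45235 + 0.00378) = 1.20670.
True dip = arctan(1.20670) = 50.4°, dipping toward W (azimuth ≈ 273°).

50.4°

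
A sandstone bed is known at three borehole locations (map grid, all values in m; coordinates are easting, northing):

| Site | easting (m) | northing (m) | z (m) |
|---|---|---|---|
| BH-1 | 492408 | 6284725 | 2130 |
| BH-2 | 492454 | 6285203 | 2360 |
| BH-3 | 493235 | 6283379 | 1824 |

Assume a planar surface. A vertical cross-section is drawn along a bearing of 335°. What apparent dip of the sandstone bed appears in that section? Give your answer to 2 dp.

14.25°

Let the plane be z = a·easting + b·northing + c.
BH-2−BH-1: 46a + 478b = 230;  BH-3−BH-1: 827a − 1346b = −306.
Solving gives a = 0.35718, b = 0.44680.
Unit vector along 335° is (sin 335°, cos 335°) = (-0.4226, 0.9063).
Slope in that direction = a·(-0.4226) + b·(0.9063) = 0.25398.
Apparent dip = arctan|0.25398| = 14.25° (true dip is 29.8°, so apparent ≤ true as expected).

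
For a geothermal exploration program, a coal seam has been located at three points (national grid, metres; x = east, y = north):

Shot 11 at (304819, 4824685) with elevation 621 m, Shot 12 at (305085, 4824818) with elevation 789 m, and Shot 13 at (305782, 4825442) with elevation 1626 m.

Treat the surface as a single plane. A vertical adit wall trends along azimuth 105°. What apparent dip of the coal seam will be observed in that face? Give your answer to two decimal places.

Two edge vectors: Shot 11→Shot 12 = (266, 133, 168), Shot 11→Shot 13 = (963, 757, 1005).
Normal n = (Shot 11→Shot 12) × (Shot 11→Shot 13) = (6489, -105546, 73283).
So ∂z/∂x = −n_x/n_z = −0.08855 and ∂z/∂y = −n_y/n_z = 1.44025.
Unit vector along 105° is (sin 105°, cos 105°) = (0.9659, -0.2588).
Slope in that direction = a·(0.9659) + b·(-0.2588) = −0.45829.
Apparent dip = arctan|0.45829| = 24.62° (true dip is 55.3°, so apparent ≤ true as expected).

24.62°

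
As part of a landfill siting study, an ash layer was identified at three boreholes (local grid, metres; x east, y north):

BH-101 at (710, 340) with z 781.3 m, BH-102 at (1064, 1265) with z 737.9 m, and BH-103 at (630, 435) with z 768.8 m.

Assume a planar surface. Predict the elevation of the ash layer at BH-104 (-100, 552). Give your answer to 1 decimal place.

709.8 m

Let the plane be z = a·x + b·y + c.
BH-102−BH-101: 354a + 925b = −43.4;  BH-103−BH-101: −80a + 95b = −12.5.
Solving gives a = 0.069121, b = −0.073372.
Then c = 781.3 − a·710 − b·340 = 757.17.
At (-100, 552): z = −6.9 − 40.5 + 757.17 = 709.8 m.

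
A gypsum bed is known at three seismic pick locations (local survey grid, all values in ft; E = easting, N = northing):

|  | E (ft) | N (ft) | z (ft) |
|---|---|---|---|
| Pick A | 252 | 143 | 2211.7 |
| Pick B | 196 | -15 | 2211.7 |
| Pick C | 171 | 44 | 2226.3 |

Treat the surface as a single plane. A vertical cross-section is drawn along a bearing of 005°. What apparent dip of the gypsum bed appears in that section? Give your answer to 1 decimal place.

4.8°

Two edge vectors: Pick A→Pick B = (-56, -158, 0), Pick A→Pick C = (-81, -99, 14.6).
Normal n = (Pick A→Pick B) × (Pick A→Pick C) = (-2306.8, 817.6, -7254).
So ∂z/∂E = −n_x/n_z = −0.31800 and ∂z/∂N = −n_y/n_z = 0.11271.
Unit vector along 005° is (sin 5°, cos 5°) = (0.0872, 0.9962).
Slope in that direction = a·(0.0872) + b·(0.9962) = 0.08457.
Apparent dip = arctan|0.08457| = 4.8° (true dip is 18.6°, so apparent ≤ true as expected).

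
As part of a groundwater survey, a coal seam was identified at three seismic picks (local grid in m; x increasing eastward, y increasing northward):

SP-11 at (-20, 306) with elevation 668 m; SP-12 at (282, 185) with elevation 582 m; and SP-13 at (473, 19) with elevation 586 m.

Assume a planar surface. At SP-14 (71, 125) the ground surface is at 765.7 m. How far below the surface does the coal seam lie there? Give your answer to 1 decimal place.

Let the plane be z = a·x + b·y + c.
SP-12−SP-11: 302a − 121b = −86;  SP-13−SP-11: 493a − 287b = −82.
Solving gives a = −0.54624, b = −0.65260.
Then c = 668 − a·-20 − b·306 = 856.77.
At (71, 125): z_contact = −38.78 − 81.58 + 856.77 = 736.41 m.
Depth below ground = 765.7 − 736.41 = 29.3 m.

29.3 m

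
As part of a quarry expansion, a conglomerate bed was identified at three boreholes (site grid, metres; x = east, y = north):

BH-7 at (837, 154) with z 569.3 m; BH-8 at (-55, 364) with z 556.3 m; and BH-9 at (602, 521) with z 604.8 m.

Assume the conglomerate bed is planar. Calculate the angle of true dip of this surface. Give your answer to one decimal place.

Two edge vectors: BH-7→BH-8 = (-892, 210, -13), BH-7→BH-9 = (-235, 367, 35.5).
Normal n = (BH-7→BH-8) × (BH-7→BH-9) = (12226, 34721, -278014).
So ∂z/∂x = −n_x/n_z = 0.04398 and ∂z/∂y = −n_y/n_z = 0.12489.
Gradient magnitude |∇z| = √(a² + b²) = √(0.00193 + 0.01560) = 0.13241.
True dip = arctan(0.13241) = 7.5°, dipping toward SSW (azimuth ≈ 199°).

7.5°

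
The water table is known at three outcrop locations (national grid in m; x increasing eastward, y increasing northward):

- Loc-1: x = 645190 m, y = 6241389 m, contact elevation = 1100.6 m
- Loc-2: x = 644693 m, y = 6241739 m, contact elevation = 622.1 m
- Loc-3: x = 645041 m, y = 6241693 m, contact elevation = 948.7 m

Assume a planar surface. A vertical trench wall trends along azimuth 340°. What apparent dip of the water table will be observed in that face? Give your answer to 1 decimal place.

Two edge vectors: Loc-1→Loc-2 = (-497, 350, -478.5), Loc-1→Loc-3 = (-149, 304, -151.9).
Normal n = (Loc-1→Loc-2) × (Loc-1→Loc-3) = (92299, -4197.8, -98938).
So ∂z/∂x = −n_x/n_z = 0.93290 and ∂z/∂y = −n_y/n_z = −0.04243.
Unit vector along 340° is (sin 340°, cos 340°) = (-0.3420, 0.9397).
Slope in that direction = a·(-0.3420) + b·(0.9397) = −0.35894.
Apparent dip = arctan|0.35894| = 19.7° (true dip is 43.0°, so apparent ≤ true as expected).

19.7°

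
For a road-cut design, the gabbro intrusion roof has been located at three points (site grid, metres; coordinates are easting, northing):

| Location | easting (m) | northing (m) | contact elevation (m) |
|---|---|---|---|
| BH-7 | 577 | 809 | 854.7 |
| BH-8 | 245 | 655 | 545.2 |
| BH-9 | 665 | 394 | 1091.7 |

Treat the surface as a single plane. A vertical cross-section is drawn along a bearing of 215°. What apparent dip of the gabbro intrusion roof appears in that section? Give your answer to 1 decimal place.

19.1°

Two edge vectors: BH-7→BH-8 = (-332, -154, -309.5), BH-7→BH-9 = (88, -415, 237).
Normal n = (BH-7→BH-8) × (BH-7→BH-9) = (-164940.5, 51448, 151332).
So ∂z/∂easting = −n_x/n_z = 1.08992 and ∂z/∂northing = −n_y/n_z = −0.33997.
Unit vector along 215° is (sin 215°, cos 215°) = (-0.5736, -0.8192).
Slope in that direction = a·(-0.5736) + b·(-0.8192) = −0.34667.
Apparent dip = arctan|0.34667| = 19.1° (true dip is 48.8°, so apparent ≤ true as expected).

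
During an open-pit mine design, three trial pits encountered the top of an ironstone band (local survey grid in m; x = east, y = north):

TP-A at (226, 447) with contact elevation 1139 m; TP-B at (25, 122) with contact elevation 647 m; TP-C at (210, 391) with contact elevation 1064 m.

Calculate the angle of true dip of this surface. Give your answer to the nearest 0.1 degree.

Let the plane be z = a·x + b·y + c.
TP-B−TP-A: −201a − 325b = −492;  TP-C−TP-A: −16a − 56b = −75.
Solving gives a = 0.52460, b = 1.18940.
Gradient magnitude |∇z| = √(a² + b²) = √(0.27521 + 1.41467) = 1.29995.
True dip = arctan(1.29995) = 52.4°, dipping toward SSW (azimuth ≈ 204°).

52.4°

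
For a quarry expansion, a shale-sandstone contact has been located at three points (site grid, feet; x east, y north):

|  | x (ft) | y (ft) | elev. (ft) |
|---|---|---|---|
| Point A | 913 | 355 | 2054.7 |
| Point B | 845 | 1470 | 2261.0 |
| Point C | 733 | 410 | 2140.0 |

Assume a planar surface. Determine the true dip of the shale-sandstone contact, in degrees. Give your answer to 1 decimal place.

24.4°

Let the plane be z = a·x + b·y + c.
Point B−Point A: −68a + 1115b = 206.3;  Point C−Point A: −180a + 55b = 85.3.
Solving gives a = −0.42528, b = 0.15909.
Gradient magnitude |∇z| = √(a² + b²) = √(0.18086 + 0.02531) = 0.45406.
True dip = arctan(0.45406) = 24.4°, dipping toward ESE (azimuth ≈ 111°).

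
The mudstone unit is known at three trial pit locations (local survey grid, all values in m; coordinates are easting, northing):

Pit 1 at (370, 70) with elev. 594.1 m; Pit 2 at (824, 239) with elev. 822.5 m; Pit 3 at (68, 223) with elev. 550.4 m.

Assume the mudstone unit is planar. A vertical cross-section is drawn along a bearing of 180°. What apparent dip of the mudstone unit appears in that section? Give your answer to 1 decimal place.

22.2°

Let the plane be z = a·easting + b·northing + c.
Pit 2−Pit 1: 454a + 169b = 228.4;  Pit 3−Pit 1: −302a + 153b = −43.7.
Solving gives a = 0.35129, b = 0.40778.
Unit vector along 180° is (sin 180°, cos 180°) = (0.0000, -1.0000).
Slope in that direction = a·(0.0000) + b·(-1.0000) = −0.40778.
Apparent dip = arctan|0.40778| = 22.2° (true dip is 28.3°, so apparent ≤ true as expected).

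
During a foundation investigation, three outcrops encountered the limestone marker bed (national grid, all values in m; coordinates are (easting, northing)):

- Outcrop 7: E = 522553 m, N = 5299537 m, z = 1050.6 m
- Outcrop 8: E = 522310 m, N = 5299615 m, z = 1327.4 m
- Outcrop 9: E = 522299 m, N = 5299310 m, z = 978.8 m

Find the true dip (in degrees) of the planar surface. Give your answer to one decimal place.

Two edge vectors: Outcrop 7→Outcrop 8 = (-243, 78, 276.8), Outcrop 7→Outcrop 9 = (-254, -227, -71.8).
Normal n = (Outcrop 7→Outcrop 8) × (Outcrop 7→Outcrop 9) = (57233.2, -87754.6, 74973).
So ∂z/∂E = −n_x/n_z = −0.76338 and ∂z/∂N = −n_y/n_z = 1.17048.
Gradient magnitude |∇z| = √(a² + b²) = √(0.58276 + 1.37003) = 1.39742.
True dip = arctan(1.39742) = 54.4°, dipping toward SSE (azimuth ≈ 147°).

54.4°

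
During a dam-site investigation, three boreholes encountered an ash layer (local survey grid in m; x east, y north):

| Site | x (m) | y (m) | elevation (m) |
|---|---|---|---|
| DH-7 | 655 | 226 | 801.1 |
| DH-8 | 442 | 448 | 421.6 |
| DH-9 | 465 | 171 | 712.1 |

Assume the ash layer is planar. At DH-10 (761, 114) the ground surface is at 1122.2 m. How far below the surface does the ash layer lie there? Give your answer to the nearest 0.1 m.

Two edge vectors: DH-7→DH-8 = (-213, 222, -379.5), DH-7→DH-9 = (-190, -55, -89).
Normal n = (DH-7→DH-8) × (DH-7→DH-9) = (-40630.5, 53148, 53895).
So ∂z/∂x = −n_x/n_z = 0.75388 and ∂z/∂y = −n_y/n_z = −0.98614.
Intercept c from DH-7: 801.1 − 493.79 + 222.87 = 530.17.
At (761, 114): z_contact = 573.70 − 112.42 + 530.17 = 991.46 m.
Depth below ground = 1122.2 − 991.46 = 130.7 m.

130.7 m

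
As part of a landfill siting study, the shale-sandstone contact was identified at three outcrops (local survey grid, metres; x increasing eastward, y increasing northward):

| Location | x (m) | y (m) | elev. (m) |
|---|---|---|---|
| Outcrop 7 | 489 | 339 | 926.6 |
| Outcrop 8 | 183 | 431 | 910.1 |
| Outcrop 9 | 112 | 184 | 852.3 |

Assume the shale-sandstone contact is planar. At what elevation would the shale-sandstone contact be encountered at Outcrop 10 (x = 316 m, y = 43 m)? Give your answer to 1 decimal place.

Let the plane be z = a·x + b·y + c.
Outcrop 8−Outcrop 7: −306a + 92b = −16.5;  Outcrop 9−Outcrop 7: −377a − 155b = −74.3.
Solving gives a = 0.11439, b = 0.20113.
Then c = 926.6 − a·489 − b·339 = 802.48.
At (316, 43): z = 36.1 + 8.6 + 802.48 = 847.3 m.

847.3 m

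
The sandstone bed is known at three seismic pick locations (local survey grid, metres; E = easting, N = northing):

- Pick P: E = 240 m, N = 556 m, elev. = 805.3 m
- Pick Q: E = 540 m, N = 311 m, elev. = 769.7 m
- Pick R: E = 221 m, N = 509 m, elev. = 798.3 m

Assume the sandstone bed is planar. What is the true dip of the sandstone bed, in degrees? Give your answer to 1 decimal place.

8.4°

Two edge vectors: Pick P→Pick Q = (300, -245, -35.6), Pick P→Pick R = (-19, -47, -7).
Normal n = (Pick P→Pick Q) × (Pick P→Pick R) = (41.8, 2776.4, -18755).
So ∂z/∂E = −n_x/n_z = 0.00223 and ∂z/∂N = −n_y/n_z = 0.14804.
Gradient magnitude |∇z| = √(a² + b²) = √(0.00000 + 0.02191) = 0.14805.
True dip = arctan(0.14805) = 8.4°, dipping toward S (azimuth ≈ 181°).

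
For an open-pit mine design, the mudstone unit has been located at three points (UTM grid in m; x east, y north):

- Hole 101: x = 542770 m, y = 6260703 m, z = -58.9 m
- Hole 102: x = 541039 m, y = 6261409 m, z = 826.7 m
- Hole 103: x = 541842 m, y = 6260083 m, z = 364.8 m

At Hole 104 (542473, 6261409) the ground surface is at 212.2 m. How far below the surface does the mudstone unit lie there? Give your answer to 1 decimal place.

Two edge vectors: Hole 101→Hole 102 = (-1731, 706, 885.6), Hole 101→Hole 103 = (-928, -620, 423.7).
Normal n = (Hole 101→Hole 102) × (Hole 101→Hole 103) = (848204.2, -88412.1, 1728388).
So ∂z/∂x = −n_x/n_z = −0.490748721 and ∂z/∂y = −n_y/n_z = 0.051152924.
Intercept c from Hole 101: -58.9 + 266363.68 − 320253.26 = −53948.48.
At (542473, 6261409): z_contact = −266217.93 + 320289.38 − 53948.48 = 122.97 m.
Depth below ground = 212.2 − 122.97 = 89.2 m.

89.2 m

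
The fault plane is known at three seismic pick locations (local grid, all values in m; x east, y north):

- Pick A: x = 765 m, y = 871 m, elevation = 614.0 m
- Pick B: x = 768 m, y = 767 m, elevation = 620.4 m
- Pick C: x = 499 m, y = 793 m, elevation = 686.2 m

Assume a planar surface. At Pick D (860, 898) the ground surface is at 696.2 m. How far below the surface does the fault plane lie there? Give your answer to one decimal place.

Let the plane be z = a·x + b·y + c.
Pick B−Pick A: 3a − 104b = 6.4;  Pick C−Pick A: −266a − 78b = 72.2.
Solving gives a = −0.25126, b = −0.06879.
Then c = 614 − a·765 − b·871 = 866.13.
At (860, 898): z_contact = −216.08 − 61.77 + 866.13 = 588.27 m.
Depth below ground = 696.2 − 588.27 = 107.9 m.

107.9 m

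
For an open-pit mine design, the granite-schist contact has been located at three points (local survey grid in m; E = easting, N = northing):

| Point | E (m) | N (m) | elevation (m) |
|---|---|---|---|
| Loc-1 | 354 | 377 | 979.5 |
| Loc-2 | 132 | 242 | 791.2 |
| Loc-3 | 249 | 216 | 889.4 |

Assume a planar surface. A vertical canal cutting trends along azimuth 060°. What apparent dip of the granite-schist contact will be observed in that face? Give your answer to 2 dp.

Two edge vectors: Loc-1→Loc-2 = (-222, -135, -188.3), Loc-1→Loc-3 = (-105, -161, -90.1).
Normal n = (Loc-1→Loc-2) × (Loc-1→Loc-3) = (-18152.8, -230.7, 21567).
So ∂z/∂E = −n_x/n_z = 0.84169 and ∂z/∂N = −n_y/n_z = 0.01070.
Unit vector along 060° is (sin 60°, cos 60°) = (0.8660, 0.5000).
Slope in that direction = a·(0.8660) + b·(0.5000) = 0.73428.
Apparent dip = arctan|0.73428| = 36.29° (true dip is 40.1°, so apparent ≤ true as expected).

36.29°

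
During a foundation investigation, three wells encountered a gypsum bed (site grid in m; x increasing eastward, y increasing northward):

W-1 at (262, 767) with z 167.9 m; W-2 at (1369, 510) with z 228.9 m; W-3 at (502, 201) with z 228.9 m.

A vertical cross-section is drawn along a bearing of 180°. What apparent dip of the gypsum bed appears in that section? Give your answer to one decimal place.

5.3°

Let the plane be z = a·x + b·y + c.
W-2−W-1: 1107a − 257b = 61;  W-3−W-1: 240a − 566b = 61.
Solving gives a = 0.03337, b = −0.09362.
Unit vector along 180° is (sin 180°, cos 180°) = (0.0000, -1.0000).
Slope in that direction = a·(0.0000) + b·(-1.0000) = 0.09362.
Apparent dip = arctan|0.09362| = 5.3° (true dip is 5.7°, so apparent ≤ true as expected).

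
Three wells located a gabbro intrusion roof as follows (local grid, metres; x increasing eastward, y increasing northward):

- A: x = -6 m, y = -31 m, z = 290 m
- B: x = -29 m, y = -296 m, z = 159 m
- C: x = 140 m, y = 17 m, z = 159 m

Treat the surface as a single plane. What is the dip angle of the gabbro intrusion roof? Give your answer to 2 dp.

51.11°

Two edge vectors: A→B = (-23, -265, -131), A→C = (146, 48, -131).
Normal n = (A→B) × (A→C) = (41003, -22139, 37586).
So ∂z/∂x = −n_x/n_z = −1.09091 and ∂z/∂y = −n_y/n_z = 0.58902.
Gradient magnitude |∇z| = √(a² + b²) = √(1.19009 + 0.34695) = 1.23977.
True dip = arctan(1.23977) = 51.11°, dipping toward ESE (azimuth ≈ 118°).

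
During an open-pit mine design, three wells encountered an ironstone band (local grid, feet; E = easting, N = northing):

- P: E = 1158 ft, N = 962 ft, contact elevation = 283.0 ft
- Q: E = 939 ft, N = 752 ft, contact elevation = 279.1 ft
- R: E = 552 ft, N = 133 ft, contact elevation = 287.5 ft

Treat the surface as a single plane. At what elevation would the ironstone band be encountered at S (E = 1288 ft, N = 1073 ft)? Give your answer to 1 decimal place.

286.2 ft

Two edge vectors: P→Q = (-219, -210, -3.9), P→R = (-606, -829, 4.5).
Normal n = (P→Q) × (P→R) = (-4178.1, 3348.9, 54291).
So ∂z/∂E = −n_x/n_z = 0.076958 and ∂z/∂N = −n_y/n_z = −0.061684.
Intercept c from P: 283 − 89.12 + 59.34 = 253.22.
At (1288, 1073): z = 99.1 − 66.2 + 253.22 = 286.2 ft.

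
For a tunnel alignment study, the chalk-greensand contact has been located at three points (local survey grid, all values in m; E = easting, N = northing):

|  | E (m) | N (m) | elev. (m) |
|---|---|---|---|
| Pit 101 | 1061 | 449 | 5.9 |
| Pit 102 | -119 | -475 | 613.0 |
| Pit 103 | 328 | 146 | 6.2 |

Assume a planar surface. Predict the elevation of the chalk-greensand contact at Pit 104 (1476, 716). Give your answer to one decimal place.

-127.0 m

Let the plane be z = a·E + b·N + c.
Pit 102−Pit 101: −1180a − 924b = 607.1;  Pit 103−Pit 101: −733a − 303b = 0.3.
Solving gives a = 0.574427, b = −1.390610.
Then c = 5.9 − a·1061 − b·449 = 20.82.
At (1476, 716): z = 847.9 − 995.7 + 20.82 = -127.0 m.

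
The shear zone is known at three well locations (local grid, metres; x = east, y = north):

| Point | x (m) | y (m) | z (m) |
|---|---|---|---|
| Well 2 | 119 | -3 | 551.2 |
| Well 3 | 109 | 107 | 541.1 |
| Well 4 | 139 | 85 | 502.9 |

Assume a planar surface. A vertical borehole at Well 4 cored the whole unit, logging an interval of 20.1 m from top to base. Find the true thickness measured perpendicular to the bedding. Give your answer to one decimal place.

Two edge vectors: Well 2→Well 3 = (-10, 110, -10.1), Well 2→Well 4 = (20, 88, -48.3).
Normal n = (Well 2→Well 3) × (Well 2→Well 4) = (-4424.2, -685, -3080).
So ∂z/∂x = −n_x/n_z = −1.43643 and ∂z/∂y = −n_y/n_z = −0.22240.
|∇z| = √(a²+b²) = 1.45354, so dip δ = arctan(1.45354) = 55.47°.
True thickness = vertical thickness × cos δ = 20.1 × cos 55.47° = 11.4 m.

11.4 m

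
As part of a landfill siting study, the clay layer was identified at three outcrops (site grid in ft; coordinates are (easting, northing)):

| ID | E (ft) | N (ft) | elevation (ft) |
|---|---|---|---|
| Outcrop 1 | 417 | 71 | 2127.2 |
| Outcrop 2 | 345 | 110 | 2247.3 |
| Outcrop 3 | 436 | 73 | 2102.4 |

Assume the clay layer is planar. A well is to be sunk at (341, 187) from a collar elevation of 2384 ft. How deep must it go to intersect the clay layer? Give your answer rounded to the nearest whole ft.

88 ft

Let the plane be z = a·E + b·N + c.
Outcrop 2−Outcrop 1: −72a + 39b = 120.1;  Outcrop 3−Outcrop 1: 19a + 2b = −24.8.
Solving gives a = −1.36429, b = 0.56079.
Then c = 2127.2 − a·417 − b·71 = 2656.29.
At (341, 187): z_contact = −465.2 + 104.9 + 2656.29 = 2295.9 ft.
Depth below ground = 2384 − 2295.9 = 88 ft.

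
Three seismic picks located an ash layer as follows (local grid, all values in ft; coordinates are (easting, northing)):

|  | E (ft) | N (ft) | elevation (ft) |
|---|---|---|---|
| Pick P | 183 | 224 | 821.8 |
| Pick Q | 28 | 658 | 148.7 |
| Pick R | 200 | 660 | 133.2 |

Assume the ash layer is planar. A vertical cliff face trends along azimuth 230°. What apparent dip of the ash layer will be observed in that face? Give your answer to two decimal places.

Let the plane be z = a·E + b·N + c.
Pick Q−Pick P: −155a + 434b = −673.1;  Pick R−Pick P: 17a + 436b = −688.6.
Solving gives a = −0.07178, b = −1.57656.
Unit vector along 230° is (sin 230°, cos 230°) = (-0.7660, -0.6428).
Slope in that direction = a·(-0.7660) + b·(-0.6428) = 1.06838.
Apparent dip = arctan|1.06838| = 46.89° (true dip is 57.6°, so apparent ≤ true as expected).

46.89°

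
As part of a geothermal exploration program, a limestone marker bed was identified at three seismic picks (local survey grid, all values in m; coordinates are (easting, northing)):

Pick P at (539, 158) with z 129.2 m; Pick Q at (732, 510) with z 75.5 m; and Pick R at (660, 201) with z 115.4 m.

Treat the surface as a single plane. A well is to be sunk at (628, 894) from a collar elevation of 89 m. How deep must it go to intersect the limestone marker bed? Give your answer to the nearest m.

Let the plane be z = a·E + b·N + c.
Pick Q−Pick P: 193a + 352b = −53.7;  Pick R−Pick P: 121a + 43b = −13.8.
Solving gives a = −0.07432, b = −0.11181.
Then c = 129.2 − a·539 − b·158 = 186.92.
At (628, 894): z_contact = −46.7 − 100.0 + 186.92 = 40.3 m.
Depth below ground = 89 − 40.3 = 49 m.

49 m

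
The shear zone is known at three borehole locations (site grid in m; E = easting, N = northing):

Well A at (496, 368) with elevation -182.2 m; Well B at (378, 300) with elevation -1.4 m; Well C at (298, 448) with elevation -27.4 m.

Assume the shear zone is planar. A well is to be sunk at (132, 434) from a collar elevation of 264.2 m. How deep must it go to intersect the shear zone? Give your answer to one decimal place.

Two edge vectors: Well A→Well B = (-118, -68, 180.8), Well A→Well C = (-198, 80, 154.8).
Normal n = (Well A→Well B) × (Well A→Well C) = (-24990.4, -17532, -22904).
So ∂z/∂E = −n_x/n_z = −1.09109 and ∂z/∂N = −n_y/n_z = −0.76546.
Intercept c from Well A: -182.2 + 541.18 + 281.69 = 640.67.
At (132, 434): z_contact = −144.02 − 332.21 + 640.67 = 164.44 m.
Depth below ground = 264.2 − 164.44 = 99.8 m.

99.8 m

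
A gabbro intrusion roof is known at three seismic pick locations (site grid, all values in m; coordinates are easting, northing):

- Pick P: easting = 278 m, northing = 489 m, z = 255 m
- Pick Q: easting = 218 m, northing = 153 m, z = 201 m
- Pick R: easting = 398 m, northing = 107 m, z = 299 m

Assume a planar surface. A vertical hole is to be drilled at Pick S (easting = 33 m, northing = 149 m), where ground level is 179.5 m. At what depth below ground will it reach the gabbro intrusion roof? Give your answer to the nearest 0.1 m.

Two edge vectors: Pick P→Pick Q = (-60, -336, -54), Pick P→Pick R = (120, -382, 44).
Normal n = (Pick P→Pick Q) × (Pick P→Pick R) = (-35412, -3840, 63240).
So ∂z/∂easting = −n_x/n_z = 0.55996 and ∂z/∂northing = −n_y/n_z = 0.06072.
Intercept c from Pick P: 255 − 155.67 − 29.69 = 69.64.
At (33, 149): z_contact = 18.48 + 9.05 + 69.64 = 97.16 m.
Depth below ground = 179.5 − 97.16 = 82.3 m.

82.3 m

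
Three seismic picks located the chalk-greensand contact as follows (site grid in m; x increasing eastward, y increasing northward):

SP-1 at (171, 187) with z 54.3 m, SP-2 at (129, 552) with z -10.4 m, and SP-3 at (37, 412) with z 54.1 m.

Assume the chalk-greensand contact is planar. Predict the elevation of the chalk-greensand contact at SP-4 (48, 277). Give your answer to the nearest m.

Let the plane be z = a·x + b·y + c.
SP-2−SP-1: −42a + 365b = −64.7;  SP-3−SP-1: −134a + 225b = −0.2.
Solving gives a = −0.36707, b = −0.21950.
Then c = 54.3 − a·171 − b·187 = 158.11.
At (48, 277): z = −17.6 − 60.8 + 158.11 = 79.7 m.

80 m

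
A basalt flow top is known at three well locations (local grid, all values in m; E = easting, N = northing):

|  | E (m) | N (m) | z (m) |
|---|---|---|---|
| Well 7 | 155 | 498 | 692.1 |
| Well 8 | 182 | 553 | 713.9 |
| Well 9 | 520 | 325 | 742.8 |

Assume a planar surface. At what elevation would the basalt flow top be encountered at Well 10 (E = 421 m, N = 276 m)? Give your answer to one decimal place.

Two edge vectors: Well 7→Well 8 = (27, 55, 21.8), Well 7→Well 9 = (365, -173, 50.7).
Normal n = (Well 7→Well 8) × (Well 7→Well 9) = (6559.9, 6588.1, -24746).
So ∂z/∂E = −n_x/n_z = 0.26509 and ∂z/∂N = −n_y/n_z = 0.26623.
Intercept c from Well 7: 692.1 − 41.09 − 132.58 = 518.43.
At (421, 276): z = 111.6 + 73.5 + 518.43 = 703.5 m.

703.5 m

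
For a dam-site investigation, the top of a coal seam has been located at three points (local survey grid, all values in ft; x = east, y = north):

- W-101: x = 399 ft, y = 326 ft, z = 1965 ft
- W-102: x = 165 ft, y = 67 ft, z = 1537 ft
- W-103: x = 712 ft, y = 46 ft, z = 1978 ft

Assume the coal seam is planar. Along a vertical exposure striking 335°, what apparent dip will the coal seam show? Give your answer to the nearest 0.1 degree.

24.4°

Let the plane be z = a·x + b·y + c.
W-102−W-101: −234a − 259b = −428;  W-103−W-101: 313a − 280b = 13.
Solving gives a = 0.84050, b = 0.89314.
Unit vector along 335° is (sin 335°, cos 335°) = (-0.4226, 0.9063).
Slope in that direction = a·(-0.4226) + b·(0.9063) = 0.45424.
Apparent dip = arctan|0.45424| = 24.4° (true dip is 50.8°, so apparent ≤ true as expected).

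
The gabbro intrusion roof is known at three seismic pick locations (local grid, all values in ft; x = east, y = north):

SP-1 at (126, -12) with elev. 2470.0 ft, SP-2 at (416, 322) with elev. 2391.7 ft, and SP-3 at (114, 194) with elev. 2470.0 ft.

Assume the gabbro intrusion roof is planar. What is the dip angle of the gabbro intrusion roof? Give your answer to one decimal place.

Two edge vectors: SP-1→SP-2 = (290, 334, -78.3), SP-1→SP-3 = (-12, 206, 0).
Normal n = (SP-1→SP-2) × (SP-1→SP-3) = (16129.8, 939.6, 63748).
So ∂z/∂x = −n_x/n_z = −0.25302 and ∂z/∂y = −n_y/n_z = −0.01474.
Gradient magnitude |∇z| = √(a² + b²) = √(0.06402 + 0.00022) = 0.25345.
True dip = arctan(0.25345) = 14.2°, dipping toward E (azimuth ≈ 087°).

14.2°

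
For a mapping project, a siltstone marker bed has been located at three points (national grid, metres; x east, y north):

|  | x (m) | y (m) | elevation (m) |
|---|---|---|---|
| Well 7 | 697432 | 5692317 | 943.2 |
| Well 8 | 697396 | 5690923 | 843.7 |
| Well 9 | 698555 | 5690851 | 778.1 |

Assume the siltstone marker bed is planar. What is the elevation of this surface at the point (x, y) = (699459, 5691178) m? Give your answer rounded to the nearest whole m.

Let the plane be z = a·x + b·y + c.
Well 8−Well 7: −36a − 1394b = −99.5;  Well 9−Well 7: 1123a − 1466b = −165.1.
Solving gives a = −0.05208282, b = 0.07272237.
Then c = 943.2 − a·697432 − b·5692317 = −376691.35.
At (699459, 5691178): z = −36429.8 + 413875.9 − 376691.35 = 754.8 m.

755 m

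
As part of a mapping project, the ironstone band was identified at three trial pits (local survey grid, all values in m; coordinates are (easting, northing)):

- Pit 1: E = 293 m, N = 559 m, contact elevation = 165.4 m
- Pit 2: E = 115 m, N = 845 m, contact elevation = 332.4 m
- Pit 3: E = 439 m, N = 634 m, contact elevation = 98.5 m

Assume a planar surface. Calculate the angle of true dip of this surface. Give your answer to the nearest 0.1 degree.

31.7°

Two edge vectors: Pit 1→Pit 2 = (-178, 286, 167), Pit 1→Pit 3 = (146, 75, -66.9).
Normal n = (Pit 1→Pit 2) × (Pit 1→Pit 3) = (-31658.4, 12473.8, -55106).
So ∂z/∂E = −n_x/n_z = −0.57450 and ∂z/∂N = −n_y/n_z = 0.22636.
Gradient magnitude |∇z| = √(a² + b²) = √(0.33005 + 0.05124) = 0.61749.
True dip = arctan(0.61749) = 31.7°, dipping toward ESE (azimuth ≈ 112°).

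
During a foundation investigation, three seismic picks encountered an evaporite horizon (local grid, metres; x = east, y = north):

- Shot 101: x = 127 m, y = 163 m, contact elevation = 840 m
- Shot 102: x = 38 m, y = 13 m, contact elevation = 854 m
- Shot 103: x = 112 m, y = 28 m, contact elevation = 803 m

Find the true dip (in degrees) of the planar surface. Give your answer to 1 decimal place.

40.1°

Two edge vectors: Shot 101→Shot 102 = (-89, -150, 14), Shot 101→Shot 103 = (-15, -135, -37).
Normal n = (Shot 101→Shot 102) × (Shot 101→Shot 103) = (7440, -3503, 9765).
So ∂z/∂x = −n_x/n_z = −0.76190 and ∂z/∂y = −n_y/n_z = 0.35873.
Gradient magnitude |∇z| = √(a² + b²) = √(0.58050 + 0.12869) = 0.84213.
True dip = arctan(0.84213) = 40.1°, dipping toward ESE (azimuth ≈ 115°).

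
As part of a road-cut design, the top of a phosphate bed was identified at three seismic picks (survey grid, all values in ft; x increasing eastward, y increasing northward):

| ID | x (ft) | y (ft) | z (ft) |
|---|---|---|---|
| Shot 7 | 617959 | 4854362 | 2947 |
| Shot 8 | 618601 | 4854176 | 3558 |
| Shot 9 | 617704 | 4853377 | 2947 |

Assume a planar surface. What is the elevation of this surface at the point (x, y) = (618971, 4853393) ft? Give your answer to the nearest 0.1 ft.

4065.0 ft

Let the plane be z = a·x + b·y + c.
Shot 8−Shot 7: 642a − 186b = 611;  Shot 9−Shot 7: −255a − 985b = 0.
Solving gives a = 0.885311856, b = −0.229192410.
Then c = 2947 − a·617959 − b·4854362 = 568443.49.
At (618971, 4853393): z = 547982.4 − 1112360.8 + 568443.49 = 4065.0 ft.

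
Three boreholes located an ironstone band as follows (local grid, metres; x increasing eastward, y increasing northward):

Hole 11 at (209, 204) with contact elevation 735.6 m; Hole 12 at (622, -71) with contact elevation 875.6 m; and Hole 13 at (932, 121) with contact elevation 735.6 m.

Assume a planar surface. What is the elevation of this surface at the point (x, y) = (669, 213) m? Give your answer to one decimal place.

697.6 m

Let the plane be z = a·x + b·y + c.
Hole 12−Hole 11: 413a − 275b = 140;  Hole 13−Hole 11: 723a − 83b = 0.
Solving gives a = −0.07062, b = −0.61515.
Then c = 735.6 − a·209 − b·204 = 875.85.
At (669, 213): z = −47.2 − 131.0 + 875.85 = 697.6 m.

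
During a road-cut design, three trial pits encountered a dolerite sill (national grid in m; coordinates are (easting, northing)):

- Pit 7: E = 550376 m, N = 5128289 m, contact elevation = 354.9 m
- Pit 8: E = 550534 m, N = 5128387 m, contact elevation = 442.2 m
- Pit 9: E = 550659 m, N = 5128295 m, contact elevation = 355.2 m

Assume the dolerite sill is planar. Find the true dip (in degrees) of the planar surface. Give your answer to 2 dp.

42.64°

Let the plane be z = a·E + b·N + c.
Pit 8−Pit 7: 158a + 98b = 87.3;  Pit 9−Pit 7: 283a + 6b = 0.3.
Solving gives a = −0.01846, b = 0.92057.
Gradient magnitude |∇z| = √(a² + b²) = √(0.00034 + 0.84746) = 0.92076.
True dip = arctan(0.92076) = 42.64°, dipping toward S (azimuth ≈ 179°).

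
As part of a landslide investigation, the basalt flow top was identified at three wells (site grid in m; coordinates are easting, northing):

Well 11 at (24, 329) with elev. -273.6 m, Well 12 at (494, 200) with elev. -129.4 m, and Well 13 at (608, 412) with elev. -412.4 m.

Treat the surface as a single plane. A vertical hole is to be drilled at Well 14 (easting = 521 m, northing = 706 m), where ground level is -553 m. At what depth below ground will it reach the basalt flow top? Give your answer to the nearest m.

239 m

Let the plane be z = a·easting + b·northing + c.
Well 12−Well 11: 470a − 129b = 144.2;  Well 13−Well 11: 584a + 83b = −138.8.
Solving gives a = −0.05192, b = −1.30699.
Then c = -273.6 − a·24 − b·329 = 157.64.
At (521, 706): z_contact = −27.0 − 922.7 + 157.64 = -792.1 m.
Depth below ground = -553 − (-792.1) = 239 m.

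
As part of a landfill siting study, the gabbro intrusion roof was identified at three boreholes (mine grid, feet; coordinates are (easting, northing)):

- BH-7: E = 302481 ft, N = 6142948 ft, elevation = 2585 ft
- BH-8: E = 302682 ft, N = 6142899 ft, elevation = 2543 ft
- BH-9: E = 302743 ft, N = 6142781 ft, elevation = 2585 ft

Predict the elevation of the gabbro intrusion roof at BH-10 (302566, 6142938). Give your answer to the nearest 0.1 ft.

2561.5 ft

Two edge vectors: BH-7→BH-8 = (201, -49, -42), BH-7→BH-9 = (262, -167, 0).
Normal n = (BH-7→BH-8) × (BH-7→BH-9) = (-7014, -11004, -20729).
So ∂z/∂E = −n_x/n_z = −0.338366540 and ∂z/∂N = −n_y/n_z = −0.530850499.
Intercept c from BH-7: 2585 + 102349.45 + 3260987.01 = 3365921.46.
At (302566, 6142938): z = −102378.2 − 3260981.7 + 3365921.46 = 2561.5 ft.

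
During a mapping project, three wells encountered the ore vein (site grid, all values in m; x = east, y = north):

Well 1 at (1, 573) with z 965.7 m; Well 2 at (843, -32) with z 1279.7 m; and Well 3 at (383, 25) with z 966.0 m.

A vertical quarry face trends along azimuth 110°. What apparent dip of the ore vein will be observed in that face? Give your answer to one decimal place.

Let the plane be z = a·x + b·y + c.
Well 2−Well 1: 842a − 605b = 314;  Well 3−Well 1: 382a − 548b = 0.3.
Solving gives a = 0.74636, b = 0.51972.
Unit vector along 110° is (sin 110°, cos 110°) = (0.9397, -0.3420).
Slope in that direction = a·(0.9397) + b·(-0.3420) = 0.52359.
Apparent dip = arctan|0.52359| = 27.6° (true dip is 42.3°, so apparent ≤ true as expected).

27.6°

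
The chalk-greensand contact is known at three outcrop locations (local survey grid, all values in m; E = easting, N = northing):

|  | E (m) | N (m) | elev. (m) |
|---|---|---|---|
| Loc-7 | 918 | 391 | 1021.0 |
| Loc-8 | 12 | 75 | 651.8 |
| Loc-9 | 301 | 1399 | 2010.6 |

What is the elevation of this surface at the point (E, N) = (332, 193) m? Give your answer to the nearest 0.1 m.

Let the plane be z = a·E + b·N + c.
Loc-8−Loc-7: −906a − 316b = −369.2;  Loc-9−Loc-7: −617a + 1008b = 989.6.
Solving gives a = 0.053636, b = 1.014577.
Then c = 1021 − a·918 − b·391 = 575.06.
At (332, 193): z = 17.8 + 195.8 + 575.06 = 788.7 m.

788.7 m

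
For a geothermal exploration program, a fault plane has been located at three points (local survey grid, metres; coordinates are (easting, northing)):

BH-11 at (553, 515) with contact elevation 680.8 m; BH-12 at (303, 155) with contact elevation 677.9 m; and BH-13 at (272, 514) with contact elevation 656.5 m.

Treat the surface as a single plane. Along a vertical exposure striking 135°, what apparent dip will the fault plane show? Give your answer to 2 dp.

5.60°

Two edge vectors: BH-11→BH-12 = (-250, -360, -2.9), BH-11→BH-13 = (-281, -1, -24.3).
Normal n = (BH-11→BH-12) × (BH-11→BH-13) = (8745.1, -5260.1, -100910).
So ∂z/∂E = −n_x/n_z = 0.08666 and ∂z/∂N = −n_y/n_z = −0.05213.
Unit vector along 135° is (sin 135°, cos 135°) = (0.7071, -0.7071).
Slope in that direction = a·(0.7071) + b·(-0.7071) = 0.09814.
Apparent dip = arctan|0.09814| = 5.60° (true dip is 5.8°, so apparent ≤ true as expected).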